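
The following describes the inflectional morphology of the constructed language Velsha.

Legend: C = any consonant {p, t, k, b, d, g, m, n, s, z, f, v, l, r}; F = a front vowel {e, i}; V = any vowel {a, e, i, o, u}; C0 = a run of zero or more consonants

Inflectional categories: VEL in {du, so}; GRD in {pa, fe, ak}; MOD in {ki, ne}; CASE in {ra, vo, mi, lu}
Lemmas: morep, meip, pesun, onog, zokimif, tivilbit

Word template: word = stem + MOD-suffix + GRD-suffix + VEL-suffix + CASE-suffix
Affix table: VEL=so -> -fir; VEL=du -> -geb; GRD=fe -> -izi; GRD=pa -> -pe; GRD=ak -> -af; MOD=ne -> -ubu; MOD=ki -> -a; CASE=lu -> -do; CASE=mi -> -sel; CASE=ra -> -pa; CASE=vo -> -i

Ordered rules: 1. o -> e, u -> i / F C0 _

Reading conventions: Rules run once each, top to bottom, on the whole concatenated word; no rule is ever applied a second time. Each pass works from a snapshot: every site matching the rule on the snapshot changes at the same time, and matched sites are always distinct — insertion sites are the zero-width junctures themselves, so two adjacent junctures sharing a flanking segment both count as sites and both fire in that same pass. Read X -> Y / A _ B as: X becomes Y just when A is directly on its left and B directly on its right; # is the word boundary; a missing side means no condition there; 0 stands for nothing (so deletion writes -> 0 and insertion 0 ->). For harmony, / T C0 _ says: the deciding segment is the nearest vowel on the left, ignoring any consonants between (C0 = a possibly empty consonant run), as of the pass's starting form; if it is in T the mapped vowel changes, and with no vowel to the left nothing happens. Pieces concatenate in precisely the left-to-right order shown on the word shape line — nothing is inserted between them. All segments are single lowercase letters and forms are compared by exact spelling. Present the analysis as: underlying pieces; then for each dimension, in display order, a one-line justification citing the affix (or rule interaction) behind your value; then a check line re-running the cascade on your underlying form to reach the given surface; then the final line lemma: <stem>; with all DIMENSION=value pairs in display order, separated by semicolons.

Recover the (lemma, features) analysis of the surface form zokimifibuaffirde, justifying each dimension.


underlying: zokimif-ubu-af-fir-do
VEL=so - signalled by the affix -fir
GRD=ak - signalled by the affix -af
MOD=ne - signalled by the affix -ubu
CASE=lu - signalled by the affix -do
check: zokimifubuaffirdo -> zokimifibuaffirde
lemma: zokimif; VEL=so; GRD=ak; MOD=ne; CASE=lu


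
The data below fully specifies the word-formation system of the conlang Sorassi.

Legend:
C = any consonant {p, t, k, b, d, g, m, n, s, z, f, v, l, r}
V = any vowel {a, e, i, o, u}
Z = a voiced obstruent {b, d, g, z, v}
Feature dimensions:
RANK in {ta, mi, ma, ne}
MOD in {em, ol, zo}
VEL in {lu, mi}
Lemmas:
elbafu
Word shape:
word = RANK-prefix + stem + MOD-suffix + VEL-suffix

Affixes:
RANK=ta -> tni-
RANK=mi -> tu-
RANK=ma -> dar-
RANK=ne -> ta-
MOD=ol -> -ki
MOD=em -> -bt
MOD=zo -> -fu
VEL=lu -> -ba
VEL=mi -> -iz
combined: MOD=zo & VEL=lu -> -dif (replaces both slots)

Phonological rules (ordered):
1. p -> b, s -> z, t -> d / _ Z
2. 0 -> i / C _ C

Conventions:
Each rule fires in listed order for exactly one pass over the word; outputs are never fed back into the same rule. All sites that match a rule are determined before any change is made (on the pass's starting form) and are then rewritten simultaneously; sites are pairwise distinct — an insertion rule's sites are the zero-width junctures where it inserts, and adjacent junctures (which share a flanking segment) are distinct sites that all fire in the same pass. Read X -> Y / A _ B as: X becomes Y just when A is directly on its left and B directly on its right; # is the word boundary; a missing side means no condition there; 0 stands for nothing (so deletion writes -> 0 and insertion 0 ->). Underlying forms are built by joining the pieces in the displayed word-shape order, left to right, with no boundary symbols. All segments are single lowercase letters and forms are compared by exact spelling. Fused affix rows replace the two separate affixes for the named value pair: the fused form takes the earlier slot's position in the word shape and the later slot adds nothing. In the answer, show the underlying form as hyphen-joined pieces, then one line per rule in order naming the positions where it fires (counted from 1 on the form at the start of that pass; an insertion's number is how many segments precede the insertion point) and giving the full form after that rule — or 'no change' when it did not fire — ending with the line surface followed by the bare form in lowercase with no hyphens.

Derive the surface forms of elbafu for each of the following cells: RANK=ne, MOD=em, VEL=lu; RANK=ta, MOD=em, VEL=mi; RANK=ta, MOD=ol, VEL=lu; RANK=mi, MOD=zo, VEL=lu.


cell RANK=ne, MOD=em, VEL=lu:
underlying: ta-elbafu-bt-ba
1. p -> b, s -> z, t -> d / _ Z: fires at position(s) 10: taelbafubdba
2. 0 -> i / C _ C: inserts after position(s) 4, 9, 10: taelibafubidiba
surface: taelibafubidiba

cell RANK=ta, MOD=em, VEL=mi:
underlying: tni-elbafu-bt-iz
1. p -> b, s -> z, t -> d / _ Z: no change
2. 0 -> i / C _ C: inserts after position(s) 1, 5, 10: tinielibafubitiz
surface: tinielibafubitiz

cell RANK=ta, MOD=ol, VEL=lu:
underlying: tni-elbafu-ki-ba
1. p -> b, s -> z, t -> d / _ Z: no change
2. 0 -> i / C _ C: inserts after position(s) 1, 5: tinielibafukiba
surface: tinielibafukiba

cell RANK=mi, MOD=zo, VEL=lu:
underlying: tu-elbafu-dif
1. p -> b, s -> z, t -> d / _ Z: no change
2. 0 -> i / C _ C: inserts after position(s) 4: tuelibafudif
surface: tuelibafudif


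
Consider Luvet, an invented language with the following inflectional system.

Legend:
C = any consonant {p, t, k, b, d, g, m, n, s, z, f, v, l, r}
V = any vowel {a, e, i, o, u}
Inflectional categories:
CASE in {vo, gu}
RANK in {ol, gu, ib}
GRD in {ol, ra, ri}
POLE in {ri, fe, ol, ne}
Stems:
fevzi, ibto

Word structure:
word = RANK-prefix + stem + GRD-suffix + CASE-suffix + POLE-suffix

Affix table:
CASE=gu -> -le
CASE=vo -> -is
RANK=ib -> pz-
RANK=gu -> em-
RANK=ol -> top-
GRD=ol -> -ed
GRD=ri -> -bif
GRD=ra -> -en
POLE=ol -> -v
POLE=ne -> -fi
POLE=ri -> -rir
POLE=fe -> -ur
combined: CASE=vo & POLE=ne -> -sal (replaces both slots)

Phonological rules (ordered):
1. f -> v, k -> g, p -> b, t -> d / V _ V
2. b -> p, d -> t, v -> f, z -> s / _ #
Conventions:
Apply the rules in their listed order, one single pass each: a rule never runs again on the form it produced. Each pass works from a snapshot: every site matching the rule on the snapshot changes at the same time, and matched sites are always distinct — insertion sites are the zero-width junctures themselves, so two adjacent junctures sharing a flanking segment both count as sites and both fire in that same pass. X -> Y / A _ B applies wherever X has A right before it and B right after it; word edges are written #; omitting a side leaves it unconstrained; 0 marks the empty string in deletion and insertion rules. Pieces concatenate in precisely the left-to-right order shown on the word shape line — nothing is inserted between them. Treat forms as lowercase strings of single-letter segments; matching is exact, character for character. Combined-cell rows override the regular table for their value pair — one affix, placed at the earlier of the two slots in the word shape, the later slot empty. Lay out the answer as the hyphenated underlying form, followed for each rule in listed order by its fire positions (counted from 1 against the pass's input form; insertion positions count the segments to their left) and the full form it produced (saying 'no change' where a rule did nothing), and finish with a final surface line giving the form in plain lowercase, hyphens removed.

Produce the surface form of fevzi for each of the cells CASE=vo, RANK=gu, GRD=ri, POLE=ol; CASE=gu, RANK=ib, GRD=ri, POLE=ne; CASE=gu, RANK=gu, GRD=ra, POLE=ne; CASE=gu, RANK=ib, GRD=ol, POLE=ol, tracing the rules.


cell CASE=vo, RANK=gu, GRD=ri, POLE=ol:
underlying: em-fevzi-bif-is-v
1. f -> v, k -> g, p -> b, t -> d / V _ V: fires at position(s) 10: emfevzibivisv
2. b -> p, d -> t, v -> f, z -> s / _ #: fires at position(s) 13: emfevzibivisf
surface: emfevzibivisf

cell CASE=gu, RANK=ib, GRD=ri, POLE=ne:
underlying: pz-fevzi-bif-le-fi
1. f -> v, k -> g, p -> b, t -> d / V _ V: fires at position(s) 13: pzfevzibiflevi
2. b -> p, d -> t, v -> f, z -> s / _ #: no change
surface: pzfevzibiflevi

cell CASE=gu, RANK=gu, GRD=ra, POLE=ne:
underlying: em-fevzi-en-le-fi
1. f -> v, k -> g, p -> b, t -> d / V _ V: fires at position(s) 12: emfevzienlevi
2. b -> p, d -> t, v -> f, z -> s / _ #: no change
surface: emfevzienlevi

cell CASE=gu, RANK=ib, GRD=ol, POLE=ol:
underlying: pz-fevzi-ed-le-v
1. f -> v, k -> g, p -> b, t -> d / V _ V: no change
2. b -> p, d -> t, v -> f, z -> s / _ #: fires at position(s) 12: pzfevziedlef
surface: pzfevziedlef


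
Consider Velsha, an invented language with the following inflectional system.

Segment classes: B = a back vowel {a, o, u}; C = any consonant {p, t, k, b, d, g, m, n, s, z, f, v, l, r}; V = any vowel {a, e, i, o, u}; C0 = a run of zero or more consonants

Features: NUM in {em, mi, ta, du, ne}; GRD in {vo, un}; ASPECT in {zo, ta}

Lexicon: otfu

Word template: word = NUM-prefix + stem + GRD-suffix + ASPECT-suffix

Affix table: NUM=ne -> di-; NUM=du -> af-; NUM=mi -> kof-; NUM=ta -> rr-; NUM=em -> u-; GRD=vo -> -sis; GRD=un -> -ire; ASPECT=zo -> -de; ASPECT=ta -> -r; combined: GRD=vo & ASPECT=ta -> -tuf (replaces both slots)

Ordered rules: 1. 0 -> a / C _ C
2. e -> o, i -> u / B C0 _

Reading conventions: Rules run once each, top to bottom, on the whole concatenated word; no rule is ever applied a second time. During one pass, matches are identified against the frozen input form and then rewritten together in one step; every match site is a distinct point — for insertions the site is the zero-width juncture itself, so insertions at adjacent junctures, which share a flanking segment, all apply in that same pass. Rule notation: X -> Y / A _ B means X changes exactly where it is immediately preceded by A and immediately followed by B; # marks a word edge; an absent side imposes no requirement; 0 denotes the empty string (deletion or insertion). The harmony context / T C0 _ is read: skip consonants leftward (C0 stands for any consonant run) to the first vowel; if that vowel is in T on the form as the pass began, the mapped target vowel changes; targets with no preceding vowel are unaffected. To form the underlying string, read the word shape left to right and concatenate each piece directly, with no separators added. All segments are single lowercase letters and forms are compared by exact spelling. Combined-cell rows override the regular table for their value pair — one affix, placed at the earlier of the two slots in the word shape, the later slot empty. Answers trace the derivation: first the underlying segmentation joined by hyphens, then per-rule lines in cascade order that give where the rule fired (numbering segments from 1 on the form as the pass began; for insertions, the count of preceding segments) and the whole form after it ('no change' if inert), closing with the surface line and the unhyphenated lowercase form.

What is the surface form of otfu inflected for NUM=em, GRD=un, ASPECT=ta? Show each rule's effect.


underlying: u-otfu-ire-r
1. 0 -> a / C _ C: inserts after position(s) 3: uotafuirer
2. e -> o, i -> u / B C0 _: fires at position(s) 7: uotafuurer
surface: uotafuurer


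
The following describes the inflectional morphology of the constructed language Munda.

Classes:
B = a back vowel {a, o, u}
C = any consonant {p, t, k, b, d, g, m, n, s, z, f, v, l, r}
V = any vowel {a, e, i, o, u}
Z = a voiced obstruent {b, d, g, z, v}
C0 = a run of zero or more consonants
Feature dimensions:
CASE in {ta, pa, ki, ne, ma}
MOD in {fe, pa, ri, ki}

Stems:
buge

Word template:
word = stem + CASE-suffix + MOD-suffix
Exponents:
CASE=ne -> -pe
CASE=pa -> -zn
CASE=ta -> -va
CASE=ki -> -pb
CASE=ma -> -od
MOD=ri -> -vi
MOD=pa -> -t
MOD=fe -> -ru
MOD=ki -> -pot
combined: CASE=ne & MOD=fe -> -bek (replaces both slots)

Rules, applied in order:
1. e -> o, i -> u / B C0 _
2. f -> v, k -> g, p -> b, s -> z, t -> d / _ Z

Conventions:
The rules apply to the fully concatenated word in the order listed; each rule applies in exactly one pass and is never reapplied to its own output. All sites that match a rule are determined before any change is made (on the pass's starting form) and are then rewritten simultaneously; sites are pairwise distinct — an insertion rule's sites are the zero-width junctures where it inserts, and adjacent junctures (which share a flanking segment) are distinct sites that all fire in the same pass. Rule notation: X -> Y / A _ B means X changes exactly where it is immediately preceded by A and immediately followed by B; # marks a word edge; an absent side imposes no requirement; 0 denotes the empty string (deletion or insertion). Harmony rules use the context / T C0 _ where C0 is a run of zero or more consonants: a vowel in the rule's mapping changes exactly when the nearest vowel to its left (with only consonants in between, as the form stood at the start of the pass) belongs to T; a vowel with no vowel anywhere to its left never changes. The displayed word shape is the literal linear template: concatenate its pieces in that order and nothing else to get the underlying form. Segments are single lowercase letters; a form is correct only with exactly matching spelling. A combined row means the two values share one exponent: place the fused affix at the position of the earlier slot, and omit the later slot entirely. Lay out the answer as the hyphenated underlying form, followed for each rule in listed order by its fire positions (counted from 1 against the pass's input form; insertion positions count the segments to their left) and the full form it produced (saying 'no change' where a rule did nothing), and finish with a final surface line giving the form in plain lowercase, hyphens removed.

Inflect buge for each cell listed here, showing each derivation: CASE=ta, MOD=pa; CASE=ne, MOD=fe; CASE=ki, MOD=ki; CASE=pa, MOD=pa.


cell CASE=ta, MOD=pa:
underlying: buge-va-t
1. e -> o, i -> u / B C0 _: fires at position(s) 4: bugovat
2. f -> v, k -> g, p -> b, s -> z, t -> d / _ Z: no change
surface: bugovat

cell CASE=ne, MOD=fe:
underlying: buge-bek
1. e -> o, i -> u / B C0 _: fires at position(s) 4: bugobek
2. f -> v, k -> g, p -> b, s -> z, t -> d / _ Z: no change
surface: bugobek

cell CASE=ki, MOD=ki:
underlying: buge-pb-pot
1. e -> o, i -> u / B C0 _: fires at position(s) 4: bugopbpot
2. f -> v, k -> g, p -> b, s -> z, t -> d / _ Z: fires at position(s) 5: bugobbpot
surface: bugobbpot

cell CASE=pa, MOD=pa:
underlying: buge-zn-t
1. e -> o, i -> u / B C0 _: fires at position(s) 4: bugoznt
2. f -> v, k -> g, p -> b, s -> z, t -> d / _ Z: no change
surface: bugoznt


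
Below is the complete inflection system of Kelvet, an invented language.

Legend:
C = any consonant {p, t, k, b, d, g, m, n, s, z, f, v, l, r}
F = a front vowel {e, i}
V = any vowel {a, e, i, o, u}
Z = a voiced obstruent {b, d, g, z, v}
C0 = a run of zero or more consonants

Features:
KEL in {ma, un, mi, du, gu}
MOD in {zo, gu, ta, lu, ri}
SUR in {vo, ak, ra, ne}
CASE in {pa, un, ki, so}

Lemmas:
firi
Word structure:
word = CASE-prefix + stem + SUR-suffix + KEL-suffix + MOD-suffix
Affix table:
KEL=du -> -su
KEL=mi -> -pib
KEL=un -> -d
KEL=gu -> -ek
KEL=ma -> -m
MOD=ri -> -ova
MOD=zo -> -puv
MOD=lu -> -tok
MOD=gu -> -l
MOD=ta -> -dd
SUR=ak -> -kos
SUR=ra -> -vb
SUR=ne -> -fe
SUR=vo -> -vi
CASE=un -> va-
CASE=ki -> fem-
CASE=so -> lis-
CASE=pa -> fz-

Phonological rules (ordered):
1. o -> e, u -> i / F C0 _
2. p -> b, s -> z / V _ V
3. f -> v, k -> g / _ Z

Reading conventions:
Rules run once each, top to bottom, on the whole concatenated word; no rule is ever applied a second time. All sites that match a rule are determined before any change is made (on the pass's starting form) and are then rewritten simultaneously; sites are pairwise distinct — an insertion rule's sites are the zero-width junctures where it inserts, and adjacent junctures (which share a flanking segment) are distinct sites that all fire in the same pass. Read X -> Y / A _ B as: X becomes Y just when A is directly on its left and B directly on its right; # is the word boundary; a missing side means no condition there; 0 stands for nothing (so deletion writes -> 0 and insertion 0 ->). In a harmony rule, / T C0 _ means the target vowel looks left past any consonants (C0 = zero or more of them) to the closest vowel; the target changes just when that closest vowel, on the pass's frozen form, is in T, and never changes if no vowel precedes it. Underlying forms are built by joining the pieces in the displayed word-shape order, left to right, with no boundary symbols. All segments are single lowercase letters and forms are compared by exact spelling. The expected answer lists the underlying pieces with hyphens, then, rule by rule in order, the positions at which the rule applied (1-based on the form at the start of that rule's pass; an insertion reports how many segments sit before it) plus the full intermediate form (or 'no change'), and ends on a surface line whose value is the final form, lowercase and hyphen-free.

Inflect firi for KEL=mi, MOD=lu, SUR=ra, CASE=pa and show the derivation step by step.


underlying: fz-firi-vb-pib-tok
1. o -> e, u -> i / F C0 _: fires at position(s) 13: fzfirivbpibtek
2. p -> b, s -> z / V _ V: no change
3. f -> v, k -> g / _ Z: fires at position(s) 1: vzfirivbpibtek
surface: vzfirivbpibtek


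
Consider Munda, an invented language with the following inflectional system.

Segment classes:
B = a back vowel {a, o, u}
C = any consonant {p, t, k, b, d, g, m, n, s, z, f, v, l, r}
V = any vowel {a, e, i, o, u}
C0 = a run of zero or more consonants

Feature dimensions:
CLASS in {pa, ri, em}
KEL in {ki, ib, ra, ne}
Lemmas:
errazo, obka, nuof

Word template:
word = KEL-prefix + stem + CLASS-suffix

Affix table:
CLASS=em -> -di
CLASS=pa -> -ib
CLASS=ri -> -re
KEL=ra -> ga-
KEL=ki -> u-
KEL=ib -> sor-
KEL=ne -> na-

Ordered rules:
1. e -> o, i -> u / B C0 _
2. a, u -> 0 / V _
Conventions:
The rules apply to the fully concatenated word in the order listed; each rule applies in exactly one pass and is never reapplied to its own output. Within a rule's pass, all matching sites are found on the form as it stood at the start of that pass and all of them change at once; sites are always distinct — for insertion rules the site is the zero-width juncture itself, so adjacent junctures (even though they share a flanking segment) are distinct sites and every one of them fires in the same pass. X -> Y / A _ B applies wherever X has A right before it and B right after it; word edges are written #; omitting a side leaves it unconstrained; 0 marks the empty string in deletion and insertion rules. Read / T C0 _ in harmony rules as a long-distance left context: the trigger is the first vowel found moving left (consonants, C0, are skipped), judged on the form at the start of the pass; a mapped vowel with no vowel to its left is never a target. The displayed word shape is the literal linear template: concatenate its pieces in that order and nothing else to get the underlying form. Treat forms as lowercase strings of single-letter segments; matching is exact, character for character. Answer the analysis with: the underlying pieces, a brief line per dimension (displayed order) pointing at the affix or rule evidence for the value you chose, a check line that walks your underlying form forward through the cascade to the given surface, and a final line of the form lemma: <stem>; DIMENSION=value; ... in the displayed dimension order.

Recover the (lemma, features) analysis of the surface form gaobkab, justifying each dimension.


underlying: ga-obka-ib
CLASS=pa - signalled by the affix -ib
KEL=ra - signalled by the affix ga-
check: gaobkaib -> gaobkaub -> gaobkab
lemma: obka; CLASS=pa; KEL=ra


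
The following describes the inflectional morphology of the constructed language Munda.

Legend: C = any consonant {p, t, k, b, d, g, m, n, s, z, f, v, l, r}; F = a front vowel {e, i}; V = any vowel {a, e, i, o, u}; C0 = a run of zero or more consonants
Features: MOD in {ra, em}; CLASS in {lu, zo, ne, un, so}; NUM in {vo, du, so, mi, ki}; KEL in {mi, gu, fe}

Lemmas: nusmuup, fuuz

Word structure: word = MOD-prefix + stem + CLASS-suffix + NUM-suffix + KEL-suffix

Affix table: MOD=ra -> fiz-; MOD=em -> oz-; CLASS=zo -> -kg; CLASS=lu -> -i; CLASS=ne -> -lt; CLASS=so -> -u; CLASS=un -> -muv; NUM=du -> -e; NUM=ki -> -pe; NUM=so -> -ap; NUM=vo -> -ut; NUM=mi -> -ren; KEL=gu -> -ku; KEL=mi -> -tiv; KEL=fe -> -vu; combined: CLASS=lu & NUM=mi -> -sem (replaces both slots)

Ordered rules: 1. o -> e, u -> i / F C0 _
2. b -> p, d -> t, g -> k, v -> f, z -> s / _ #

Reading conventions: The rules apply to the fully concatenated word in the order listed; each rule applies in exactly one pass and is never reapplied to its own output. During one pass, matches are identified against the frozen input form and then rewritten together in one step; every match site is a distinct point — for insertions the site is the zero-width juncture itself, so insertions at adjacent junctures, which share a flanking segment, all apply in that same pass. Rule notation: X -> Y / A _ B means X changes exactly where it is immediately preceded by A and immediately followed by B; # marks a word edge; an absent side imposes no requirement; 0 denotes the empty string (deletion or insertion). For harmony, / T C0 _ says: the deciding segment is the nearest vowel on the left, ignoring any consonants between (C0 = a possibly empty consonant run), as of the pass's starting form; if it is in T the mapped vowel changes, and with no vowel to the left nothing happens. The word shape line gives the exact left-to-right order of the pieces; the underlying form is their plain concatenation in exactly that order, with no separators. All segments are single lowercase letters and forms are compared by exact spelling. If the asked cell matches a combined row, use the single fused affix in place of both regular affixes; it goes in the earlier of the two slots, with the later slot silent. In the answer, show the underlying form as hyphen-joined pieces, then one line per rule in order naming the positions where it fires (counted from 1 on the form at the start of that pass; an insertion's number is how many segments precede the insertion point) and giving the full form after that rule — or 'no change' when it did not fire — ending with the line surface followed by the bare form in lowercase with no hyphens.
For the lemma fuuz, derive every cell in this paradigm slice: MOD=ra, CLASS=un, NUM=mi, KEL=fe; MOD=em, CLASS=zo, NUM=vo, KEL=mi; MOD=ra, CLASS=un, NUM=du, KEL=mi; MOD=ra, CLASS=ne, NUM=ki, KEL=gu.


cell MOD=ra, CLASS=un, NUM=mi, KEL=fe:
underlying: fiz-fuuz-muv-ren-vu
1. o -> e, u -> i / F C0 _: fires at position(s) 5, 15: fizfiuzmuvrenvi
2. b -> p, d -> t, g -> k, v -> f, z -> s / _ #: no change
surface: fizfiuzmuvrenvi

cell MOD=em, CLASS=zo, NUM=vo, KEL=mi:
underlying: oz-fuuz-kg-ut-tiv
1. o -> e, u -> i / F C0 _: no change
2. b -> p, d -> t, g -> k, v -> f, z -> s / _ #: fires at position(s) 13: ozfuuzkguttif
surface: ozfuuzkguttif

cell MOD=ra, CLASS=un, NUM=du, KEL=mi:
underlying: fiz-fuuz-muv-e-tiv
1. o -> e, u -> i / F C0 _: fires at position(s) 5: fizfiuzmuvetiv
2. b -> p, d -> t, g -> k, v -> f, z -> s / _ #: fires at position(s) 14: fizfiuzmuvetif
surface: fizfiuzmuvetif

cell MOD=ra, CLASS=ne, NUM=ki, KEL=gu:
underlying: fiz-fuuz-lt-pe-ku
1. o -> e, u -> i / F C0 _: fires at position(s) 5, 13: fizfiuzltpeki
2. b -> p, d -> t, g -> k, v -> f, z -> s / _ #: no change
surface: fizfiuzltpeki


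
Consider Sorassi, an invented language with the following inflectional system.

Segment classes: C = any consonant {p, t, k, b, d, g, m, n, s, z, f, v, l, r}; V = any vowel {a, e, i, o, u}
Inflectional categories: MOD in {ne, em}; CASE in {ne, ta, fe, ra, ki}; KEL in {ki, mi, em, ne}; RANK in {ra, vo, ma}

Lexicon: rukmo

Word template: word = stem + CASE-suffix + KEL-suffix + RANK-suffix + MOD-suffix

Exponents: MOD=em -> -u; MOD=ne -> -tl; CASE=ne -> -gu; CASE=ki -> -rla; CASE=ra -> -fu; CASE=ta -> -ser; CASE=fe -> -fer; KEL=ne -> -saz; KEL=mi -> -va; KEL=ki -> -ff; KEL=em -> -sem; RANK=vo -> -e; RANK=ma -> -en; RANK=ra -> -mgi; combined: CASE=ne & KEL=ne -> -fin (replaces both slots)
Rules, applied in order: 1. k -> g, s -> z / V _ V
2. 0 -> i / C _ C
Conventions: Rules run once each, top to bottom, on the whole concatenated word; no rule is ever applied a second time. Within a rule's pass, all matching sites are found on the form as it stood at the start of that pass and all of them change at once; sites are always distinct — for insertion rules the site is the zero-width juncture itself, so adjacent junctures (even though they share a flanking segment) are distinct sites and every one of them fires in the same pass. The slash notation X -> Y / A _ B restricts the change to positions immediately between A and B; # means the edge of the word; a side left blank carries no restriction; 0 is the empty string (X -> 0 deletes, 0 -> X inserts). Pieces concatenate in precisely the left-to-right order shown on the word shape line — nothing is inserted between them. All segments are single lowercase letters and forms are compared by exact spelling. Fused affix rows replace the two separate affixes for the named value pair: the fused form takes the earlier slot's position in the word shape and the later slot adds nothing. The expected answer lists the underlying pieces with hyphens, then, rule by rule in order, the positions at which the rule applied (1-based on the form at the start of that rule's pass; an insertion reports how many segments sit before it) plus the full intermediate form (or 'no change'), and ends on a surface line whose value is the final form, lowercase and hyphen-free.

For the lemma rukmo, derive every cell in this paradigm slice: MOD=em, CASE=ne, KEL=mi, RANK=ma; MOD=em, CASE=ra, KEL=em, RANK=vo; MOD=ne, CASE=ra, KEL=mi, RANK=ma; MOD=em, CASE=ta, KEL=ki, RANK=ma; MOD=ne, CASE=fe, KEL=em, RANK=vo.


cell MOD=em, CASE=ne, KEL=mi, RANK=ma:
underlying: rukmo-gu-va-en-u
1. k -> g, s -> z / V _ V: no change
2. 0 -> i / C _ C: inserts after position(s) 3: rukimoguvaenu
surface: rukimoguvaenu

cell MOD=em, CASE=ra, KEL=em, RANK=vo:
underlying: rukmo-fu-sem-e-u
1. k -> g, s -> z / V _ V: fires at position(s) 8: rukmofuzemeu
2. 0 -> i / C _ C: inserts after position(s) 3: rukimofuzemeu
surface: rukimofuzemeu

cell MOD=ne, CASE=ra, KEL=mi, RANK=ma:
underlying: rukmo-fu-va-en-tl
1. k -> g, s -> z / V _ V: no change
2. 0 -> i / C _ C: inserts after position(s) 3, 11, 12: rukimofuvaenitil
surface: rukimofuvaenitil

cell MOD=em, CASE=ta, KEL=ki, RANK=ma:
underlying: rukmo-ser-ff-en-u
1. k -> g, s -> z / V _ V: fires at position(s) 6: rukmozerffenu
2. 0 -> i / C _ C: inserts after position(s) 3, 8, 9: rukimozerififenu
surface: rukimozerififenu

cell MOD=ne, CASE=fe, KEL=em, RANK=vo:
underlying: rukmo-fer-sem-e-tl
1. k -> g, s -> z / V _ V: no change
2. 0 -> i / C _ C: inserts after position(s) 3, 8, 13: rukimoferisemetil
surface: rukimoferisemetil


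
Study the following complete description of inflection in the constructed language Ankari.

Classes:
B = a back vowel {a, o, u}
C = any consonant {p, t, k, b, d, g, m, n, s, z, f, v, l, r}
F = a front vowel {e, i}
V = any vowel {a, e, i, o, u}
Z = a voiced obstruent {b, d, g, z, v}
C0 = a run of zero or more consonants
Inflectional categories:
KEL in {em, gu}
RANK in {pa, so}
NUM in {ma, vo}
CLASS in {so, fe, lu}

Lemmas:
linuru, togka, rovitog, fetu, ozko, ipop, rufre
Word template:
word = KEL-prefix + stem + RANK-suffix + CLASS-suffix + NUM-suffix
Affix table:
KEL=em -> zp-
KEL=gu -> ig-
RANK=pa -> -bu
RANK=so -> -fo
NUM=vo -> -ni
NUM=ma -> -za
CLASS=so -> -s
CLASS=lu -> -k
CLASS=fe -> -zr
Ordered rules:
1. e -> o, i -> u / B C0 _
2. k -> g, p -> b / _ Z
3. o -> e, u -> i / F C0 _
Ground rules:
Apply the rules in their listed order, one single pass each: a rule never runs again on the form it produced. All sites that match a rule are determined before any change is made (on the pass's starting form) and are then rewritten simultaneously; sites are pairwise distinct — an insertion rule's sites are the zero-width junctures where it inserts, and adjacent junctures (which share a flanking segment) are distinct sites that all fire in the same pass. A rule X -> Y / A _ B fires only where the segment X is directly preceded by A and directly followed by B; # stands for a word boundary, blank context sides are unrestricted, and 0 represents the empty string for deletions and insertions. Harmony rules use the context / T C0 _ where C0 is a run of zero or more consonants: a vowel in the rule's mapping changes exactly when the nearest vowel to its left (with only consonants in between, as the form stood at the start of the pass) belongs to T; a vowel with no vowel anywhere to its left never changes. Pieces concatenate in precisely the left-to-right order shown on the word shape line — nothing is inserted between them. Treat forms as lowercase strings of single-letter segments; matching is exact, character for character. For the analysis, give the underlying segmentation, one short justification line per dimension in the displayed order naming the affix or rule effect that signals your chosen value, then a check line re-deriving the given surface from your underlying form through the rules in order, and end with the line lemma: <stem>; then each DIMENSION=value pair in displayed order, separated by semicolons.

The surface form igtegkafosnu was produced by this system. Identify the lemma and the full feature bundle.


underlying: ig-togka-fo-s-ni
KEL=gu - signalled by the affix ig-
RANK=so - signalled by the affix -fo
NUM=vo - signalled by the affix -ni
CLASS=so - signalled by the affix -s
check: igtogkafosni -> igtogkafosnu -> igtogkafosnu -> igtegkafosnu
lemma: togka; KEL=gu; RANK=so; NUM=vo; CLASS=so


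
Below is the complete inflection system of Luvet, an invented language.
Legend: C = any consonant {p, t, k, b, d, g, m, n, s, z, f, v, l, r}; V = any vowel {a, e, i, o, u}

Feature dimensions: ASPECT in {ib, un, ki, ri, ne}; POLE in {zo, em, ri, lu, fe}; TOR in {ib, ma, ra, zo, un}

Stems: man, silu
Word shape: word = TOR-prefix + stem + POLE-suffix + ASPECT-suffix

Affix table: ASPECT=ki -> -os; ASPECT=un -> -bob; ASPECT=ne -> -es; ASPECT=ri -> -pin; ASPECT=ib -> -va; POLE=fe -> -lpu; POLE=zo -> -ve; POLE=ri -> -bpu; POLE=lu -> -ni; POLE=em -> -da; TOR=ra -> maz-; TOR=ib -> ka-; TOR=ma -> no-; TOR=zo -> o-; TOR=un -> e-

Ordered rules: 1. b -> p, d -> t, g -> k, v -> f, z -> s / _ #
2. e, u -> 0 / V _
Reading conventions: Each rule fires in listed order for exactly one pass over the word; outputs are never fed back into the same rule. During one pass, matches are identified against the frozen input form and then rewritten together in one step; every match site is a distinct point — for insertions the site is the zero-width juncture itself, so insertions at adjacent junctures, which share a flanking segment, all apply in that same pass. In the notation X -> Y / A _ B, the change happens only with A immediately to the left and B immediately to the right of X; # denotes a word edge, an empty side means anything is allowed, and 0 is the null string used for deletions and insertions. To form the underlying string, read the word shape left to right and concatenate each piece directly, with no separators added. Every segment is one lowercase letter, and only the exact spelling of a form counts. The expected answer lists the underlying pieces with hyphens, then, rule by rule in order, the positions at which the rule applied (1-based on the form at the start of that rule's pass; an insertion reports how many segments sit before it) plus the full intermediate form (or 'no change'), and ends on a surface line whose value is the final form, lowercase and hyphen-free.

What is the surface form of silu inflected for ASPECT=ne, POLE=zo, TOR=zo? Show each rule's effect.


underlying: o-silu-ve-es
1. b -> p, d -> t, g -> k, v -> f, z -> s / _ #: no change
2. e, u -> 0 / V _: fires at position(s) 8: osiluves
surface: osiluves


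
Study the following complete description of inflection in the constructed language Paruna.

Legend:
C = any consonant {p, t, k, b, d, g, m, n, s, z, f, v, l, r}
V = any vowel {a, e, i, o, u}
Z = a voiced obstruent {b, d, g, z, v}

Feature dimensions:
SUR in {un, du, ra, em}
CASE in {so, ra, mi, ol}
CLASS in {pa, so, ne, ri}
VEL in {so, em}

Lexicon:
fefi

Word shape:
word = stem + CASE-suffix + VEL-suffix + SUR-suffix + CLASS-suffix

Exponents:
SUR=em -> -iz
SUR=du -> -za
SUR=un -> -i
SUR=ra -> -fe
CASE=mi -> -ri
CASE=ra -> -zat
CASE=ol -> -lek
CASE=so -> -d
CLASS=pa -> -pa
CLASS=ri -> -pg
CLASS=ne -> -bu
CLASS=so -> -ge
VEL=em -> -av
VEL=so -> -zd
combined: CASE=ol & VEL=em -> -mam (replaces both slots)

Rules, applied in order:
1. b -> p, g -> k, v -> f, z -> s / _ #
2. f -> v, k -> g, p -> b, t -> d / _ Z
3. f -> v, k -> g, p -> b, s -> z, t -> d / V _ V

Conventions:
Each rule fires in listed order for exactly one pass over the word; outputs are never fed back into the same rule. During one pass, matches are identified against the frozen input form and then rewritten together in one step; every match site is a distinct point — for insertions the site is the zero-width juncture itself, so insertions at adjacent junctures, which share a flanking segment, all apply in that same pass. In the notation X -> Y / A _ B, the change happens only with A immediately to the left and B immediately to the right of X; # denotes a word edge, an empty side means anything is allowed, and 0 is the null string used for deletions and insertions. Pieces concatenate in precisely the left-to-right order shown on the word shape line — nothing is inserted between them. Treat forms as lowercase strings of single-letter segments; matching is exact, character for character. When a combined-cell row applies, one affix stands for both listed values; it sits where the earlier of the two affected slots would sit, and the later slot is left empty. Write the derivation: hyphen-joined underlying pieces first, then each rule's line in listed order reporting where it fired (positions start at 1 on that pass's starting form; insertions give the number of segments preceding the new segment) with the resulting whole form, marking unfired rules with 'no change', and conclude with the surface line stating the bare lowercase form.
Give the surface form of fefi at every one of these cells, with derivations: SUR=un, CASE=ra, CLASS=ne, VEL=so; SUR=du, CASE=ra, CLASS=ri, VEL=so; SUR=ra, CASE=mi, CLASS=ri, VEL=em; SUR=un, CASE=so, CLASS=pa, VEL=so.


cell SUR=un, CASE=ra, CLASS=ne, VEL=so:
underlying: fefi-zat-zd-i-bu
1. b -> p, g -> k, v -> f, z -> s / _ #: no change
2. f -> v, k -> g, p -> b, t -> d / _ Z: fires at position(s) 7: fefizadzdibu
3. f -> v, k -> g, p -> b, s -> z, t -> d / V _ V: fires at position(s) 3: fevizadzdibu
surface: fevizadzdibu

cell SUR=du, CASE=ra, CLASS=ri, VEL=so:
underlying: fefi-zat-zd-za-pg
1. b -> p, g -> k, v -> f, z -> s / _ #: fires at position(s) 13: fefizatzdzapk
2. f -> v, k -> g, p -> b, t -> d / _ Z: fires at position(s) 7: fefizadzdzapk
3. f -> v, k -> g, p -> b, s -> z, t -> d / V _ V: fires at position(s) 3: fevizadzdzapk
surface: fevizadzdzapk

cell SUR=ra, CASE=mi, CLASS=ri, VEL=em:
underlying: fefi-ri-av-fe-pg
1. b -> p, g -> k, v -> f, z -> s / _ #: fires at position(s) 12: fefiriavfepk
2. f -> v, k -> g, p -> b, t -> d / _ Z: no change
3. f -> v, k -> g, p -> b, s -> z, t -> d / V _ V: fires at position(s) 3: feviriavfepk
surface: feviriavfepk

cell SUR=un, CASE=so, CLASS=pa, VEL=so:
underlying: fefi-d-zd-i-pa
1. b -> p, g -> k, v -> f, z -> s / _ #: no change
2. f -> v, k -> g, p -> b, t -> d / _ Z: no change
3. f -> v, k -> g, p -> b, s -> z, t -> d / V _ V: fires at position(s) 3, 9: fevidzdiba
surface: fevidzdiba


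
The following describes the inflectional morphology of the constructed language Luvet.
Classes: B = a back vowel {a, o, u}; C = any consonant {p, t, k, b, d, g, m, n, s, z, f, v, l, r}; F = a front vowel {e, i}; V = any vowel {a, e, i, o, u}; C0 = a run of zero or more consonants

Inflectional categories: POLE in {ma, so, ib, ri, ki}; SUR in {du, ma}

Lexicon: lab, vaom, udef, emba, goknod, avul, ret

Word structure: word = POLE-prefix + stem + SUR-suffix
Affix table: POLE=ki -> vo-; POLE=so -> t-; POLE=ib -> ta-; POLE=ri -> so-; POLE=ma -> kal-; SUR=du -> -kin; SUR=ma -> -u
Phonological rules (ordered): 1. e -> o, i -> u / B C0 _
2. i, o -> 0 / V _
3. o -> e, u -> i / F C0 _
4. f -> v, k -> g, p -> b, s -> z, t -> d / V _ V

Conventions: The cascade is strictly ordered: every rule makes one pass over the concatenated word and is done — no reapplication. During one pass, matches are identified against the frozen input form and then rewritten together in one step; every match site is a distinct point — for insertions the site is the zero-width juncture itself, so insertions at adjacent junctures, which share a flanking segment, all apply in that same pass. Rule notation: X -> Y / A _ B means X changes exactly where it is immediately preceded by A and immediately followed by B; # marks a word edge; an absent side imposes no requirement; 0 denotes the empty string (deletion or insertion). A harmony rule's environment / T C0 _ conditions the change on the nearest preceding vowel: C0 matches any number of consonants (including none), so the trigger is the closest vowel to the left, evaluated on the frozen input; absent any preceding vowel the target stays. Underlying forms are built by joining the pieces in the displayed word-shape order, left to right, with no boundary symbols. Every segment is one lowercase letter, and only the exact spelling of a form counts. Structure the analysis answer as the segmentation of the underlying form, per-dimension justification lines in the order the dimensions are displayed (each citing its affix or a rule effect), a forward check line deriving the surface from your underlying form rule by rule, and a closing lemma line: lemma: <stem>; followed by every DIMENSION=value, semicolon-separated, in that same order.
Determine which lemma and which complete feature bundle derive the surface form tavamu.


underlying: ta-vaom-u
POLE=ib - signalled by the affix ta-
SUR=ma - signalled by the affix -u
check: tavaomu -> tavaomu -> tavamu -> tavamu -> tavamu
lemma: vaom; POLE=ib; SUR=ma


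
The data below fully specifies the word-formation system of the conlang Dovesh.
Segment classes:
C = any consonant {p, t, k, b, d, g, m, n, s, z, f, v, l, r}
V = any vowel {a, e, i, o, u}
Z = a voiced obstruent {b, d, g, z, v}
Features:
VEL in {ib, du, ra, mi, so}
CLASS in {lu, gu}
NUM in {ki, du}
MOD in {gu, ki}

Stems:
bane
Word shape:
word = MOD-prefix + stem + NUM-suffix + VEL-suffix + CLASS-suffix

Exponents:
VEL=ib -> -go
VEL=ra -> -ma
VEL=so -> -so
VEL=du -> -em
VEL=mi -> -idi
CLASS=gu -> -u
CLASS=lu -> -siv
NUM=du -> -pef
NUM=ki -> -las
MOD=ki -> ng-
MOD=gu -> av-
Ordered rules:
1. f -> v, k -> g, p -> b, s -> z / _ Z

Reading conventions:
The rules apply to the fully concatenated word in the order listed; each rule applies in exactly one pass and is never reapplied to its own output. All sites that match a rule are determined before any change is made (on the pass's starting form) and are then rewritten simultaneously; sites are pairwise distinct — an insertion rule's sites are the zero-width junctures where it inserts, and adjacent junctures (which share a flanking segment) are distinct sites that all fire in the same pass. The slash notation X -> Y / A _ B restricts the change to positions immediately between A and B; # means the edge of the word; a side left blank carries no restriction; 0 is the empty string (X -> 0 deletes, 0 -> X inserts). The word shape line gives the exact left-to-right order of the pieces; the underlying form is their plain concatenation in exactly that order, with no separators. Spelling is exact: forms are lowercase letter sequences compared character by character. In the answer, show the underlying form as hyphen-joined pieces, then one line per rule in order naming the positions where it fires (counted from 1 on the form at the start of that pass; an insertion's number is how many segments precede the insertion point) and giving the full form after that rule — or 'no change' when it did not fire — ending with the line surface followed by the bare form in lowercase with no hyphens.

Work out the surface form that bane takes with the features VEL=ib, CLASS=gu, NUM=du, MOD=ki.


underlying: ng-bane-pef-go-u
1. f -> v, k -> g, p -> b, s -> z / _ Z: fires at position(s) 9: ngbanepevgou
surface: ngbanepevgou
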